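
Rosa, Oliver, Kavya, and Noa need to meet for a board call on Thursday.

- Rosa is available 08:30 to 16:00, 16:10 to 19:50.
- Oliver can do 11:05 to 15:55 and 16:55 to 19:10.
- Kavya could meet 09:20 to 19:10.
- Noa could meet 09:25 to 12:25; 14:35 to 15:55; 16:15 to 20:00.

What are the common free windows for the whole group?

11:05-12:25, 14:35-15:55, 16:55-19:10

Rosa ∩ Oliver: 11:05-15:55, 16:55-19:10.
Rosa ∩ Oliver ∩ Kavya: 11:05-15:55, 16:55-19:10.
Rosa ∩ Oliver ∩ Kavya ∩ Noa: 11:05-12:25, 14:35-15:55, 16:55-19:10.
So the common availability across everyone is 11:05-12:25, 14:35-15:55, 16:55-19:10.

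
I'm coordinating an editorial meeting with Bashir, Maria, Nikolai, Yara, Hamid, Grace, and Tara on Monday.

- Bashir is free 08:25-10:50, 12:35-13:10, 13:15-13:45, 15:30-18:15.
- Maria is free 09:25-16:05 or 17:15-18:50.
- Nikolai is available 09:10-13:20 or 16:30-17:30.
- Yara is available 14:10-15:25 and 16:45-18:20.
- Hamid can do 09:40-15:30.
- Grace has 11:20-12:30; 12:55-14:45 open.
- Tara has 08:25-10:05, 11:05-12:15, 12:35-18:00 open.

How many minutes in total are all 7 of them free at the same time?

Bashir ∩ Maria: 09:25-10:50, 12:35-13:10, 13:15-13:45, 15:30-16:05, 17:15-18:15.
Bashir ∩ Maria ∩ Nikolai: 09:25-10:50, 12:35-13:10, 13:15-13:20, 17:15-17:30.
Bashir ∩ Maria ∩ Nikolai ∩ Yara: 17:15-17:30.
Bashir ∩ Maria ∩ Nikolai ∩ Yara ∩ Hamid: ∅.
Bashir ∩ Maria ∩ Nikolai ∩ Yara ∩ Hamid ∩ Grace: ∅.
Bashir ∩ Maria ∩ Nikolai ∩ Yara ∩ Hamid ∩ Grace ∩ Tara: ∅.
There is no time when everyone is free.
There is no common window, so the total is 0 minutes.

0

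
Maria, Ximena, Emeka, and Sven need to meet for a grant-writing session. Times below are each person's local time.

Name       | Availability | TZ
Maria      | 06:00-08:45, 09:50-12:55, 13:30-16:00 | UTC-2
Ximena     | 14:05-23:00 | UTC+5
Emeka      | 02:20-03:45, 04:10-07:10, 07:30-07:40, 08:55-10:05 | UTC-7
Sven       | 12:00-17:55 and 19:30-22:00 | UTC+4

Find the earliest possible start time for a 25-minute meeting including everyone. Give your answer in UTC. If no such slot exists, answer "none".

09:20

Maria in UTC: 08:00-10:45, 11:50-14:55, 15:30-18:00 (add 2h to convert from UTC-2).
Ximena in UTC: 09:05-18:00 (subtract 5h to convert from UTC+5).
Emeka in UTC: 09:20-10:45, 11:10-14:10, 14:30-14:40, 15:55-17:05 (add 7h to convert from UTC-7).
Sven in UTC: 08:00-13:55, 15:30-18:00 (subtract 4h to convert from UTC+4).
Maria ∩ Ximena: 09:05-10:45, 11:50-14:55, 15:30-18:00.
Maria ∩ Ximena ∩ Emeka: 09:20-10:45, 11:50-14:10, 14:30-14:40, 15:55-17:05.
Maria ∩ Ximena ∩ Emeka ∩ Sven: 09:20-10:45, 11:50-13:55, 15:55-17:05.
Those are the intersection windows.
The first common window of at least 25 minutes is 09:20-10:45, so the earliest start is 09:20.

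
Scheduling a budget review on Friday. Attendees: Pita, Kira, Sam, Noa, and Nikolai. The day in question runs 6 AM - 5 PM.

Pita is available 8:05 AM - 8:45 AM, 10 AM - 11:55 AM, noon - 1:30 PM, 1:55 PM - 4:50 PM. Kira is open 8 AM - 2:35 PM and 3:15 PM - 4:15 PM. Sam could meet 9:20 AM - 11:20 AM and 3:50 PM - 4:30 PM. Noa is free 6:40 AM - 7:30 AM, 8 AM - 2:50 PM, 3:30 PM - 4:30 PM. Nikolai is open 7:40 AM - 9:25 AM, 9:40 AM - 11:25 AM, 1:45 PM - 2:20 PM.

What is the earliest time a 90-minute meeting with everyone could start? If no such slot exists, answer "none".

Pita ∩ Kira: 08:05-08:45, 10:00-11:55, 12:00-13:30, 13:55-14:35, 15:15-16:15.
Pita ∩ Kira ∩ Sam: 10:00-11:20, 15:50-16:15.
Pita ∩ Kira ∩ Sam ∩ Noa: 10:00-11:20, 15:50-16:15.
Pita ∩ Kira ∩ Sam ∩ Noa ∩ Nikolai: 10:00-11:20.
No common window is at least 90 minutes long.

none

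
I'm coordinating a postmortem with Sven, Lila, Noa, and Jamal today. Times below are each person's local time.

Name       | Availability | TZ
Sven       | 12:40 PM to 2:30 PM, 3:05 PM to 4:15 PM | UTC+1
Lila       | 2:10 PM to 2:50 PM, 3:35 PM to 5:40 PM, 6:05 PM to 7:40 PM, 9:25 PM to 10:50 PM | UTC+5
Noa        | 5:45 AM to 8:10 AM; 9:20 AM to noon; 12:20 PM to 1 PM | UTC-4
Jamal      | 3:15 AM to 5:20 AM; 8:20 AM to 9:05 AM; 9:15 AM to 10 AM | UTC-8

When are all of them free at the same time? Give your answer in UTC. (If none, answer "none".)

11:40-12:10

Sven in UTC: 11:40-13:30, 14:05-15:15 (subtract 1h to convert from UTC+1).
Lila in UTC: 09:10-09:50, 10:35-12:40, 13:05-14:40, 16:25-17:50 (subtract 5h to convert from UTC+5).
Noa in UTC: 09:45-12:10, 13:20-16:00, 16:20-17:00 (add 4h to convert from UTC-4).
Jamal in UTC: 11:15-13:20, 16:20-17:05, 17:15-18:00 (add 8h to convert from UTC-8).
Sven ∩ Lila: 11:40-12:40, 13:05-13:30, 14:05-14:40.
Sven ∩ Lila ∩ Noa: 11:40-12:10, 13:20-13:30, 14:05-14:40.
Sven ∩ Lila ∩ Noa ∩ Jamal: 11:40-12:10.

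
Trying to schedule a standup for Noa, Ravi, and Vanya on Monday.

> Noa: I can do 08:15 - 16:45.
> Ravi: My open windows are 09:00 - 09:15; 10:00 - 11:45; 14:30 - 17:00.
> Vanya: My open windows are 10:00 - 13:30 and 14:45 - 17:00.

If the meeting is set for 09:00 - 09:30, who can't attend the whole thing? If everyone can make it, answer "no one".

Noa: free for 09:00-09:30. Ravi: not fully free for 09:00-09:30. Vanya: not fully free for 09:00-09:30.

Ravi, Vanya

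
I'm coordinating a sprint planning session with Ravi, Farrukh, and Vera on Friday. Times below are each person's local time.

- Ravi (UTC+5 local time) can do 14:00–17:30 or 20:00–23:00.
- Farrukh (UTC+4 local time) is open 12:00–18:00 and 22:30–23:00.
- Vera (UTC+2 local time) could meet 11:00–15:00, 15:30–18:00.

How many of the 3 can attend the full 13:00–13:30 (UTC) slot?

Ravi in UTC: 09:00-12:30, 15:00-18:00 (subtract 5h to convert from UTC+5).
Farrukh in UTC: 08:00-14:00, 18:30-19:00 (subtract 4h to convert from UTC+4).
Vera in UTC: 09:00-13:00, 13:30-16:00 (subtract 2h to convert from UTC+2).
Farrukh can make the full 13:00-13:30 slot — that's 1.

1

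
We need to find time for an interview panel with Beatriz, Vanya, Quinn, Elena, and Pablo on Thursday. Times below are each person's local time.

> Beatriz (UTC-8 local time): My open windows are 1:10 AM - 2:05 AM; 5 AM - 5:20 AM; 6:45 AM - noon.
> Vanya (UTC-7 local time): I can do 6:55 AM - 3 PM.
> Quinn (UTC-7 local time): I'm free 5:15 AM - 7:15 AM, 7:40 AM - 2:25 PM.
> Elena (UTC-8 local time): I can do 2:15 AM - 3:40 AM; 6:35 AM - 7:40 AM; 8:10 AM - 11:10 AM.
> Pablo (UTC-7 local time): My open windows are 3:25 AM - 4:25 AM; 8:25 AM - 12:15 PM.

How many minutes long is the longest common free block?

Beatriz in UTC: 09:10-10:05, 13:00-13:20, 14:45-20:00 (add 8h to convert from UTC-8).
Vanya in UTC: 13:55-22:00 (add 7h to convert from UTC-7).
Quinn in UTC: 12:15-14:15, 14:40-21:25 (add 7h to convert from UTC-7).
Elena in UTC: 10:15-11:40, 14:35-15:40, 16:10-19:10 (add 8h to convert from UTC-8).
Pablo in UTC: 10:25-11:25, 15:25-19:15 (add 7h to convert from UTC-7).
Beatriz ∩ Vanya: 14:45-20:00.
Beatriz ∩ Vanya ∩ Quinn: 14:45-20:00.
Beatriz ∩ Vanya ∩ Quinn ∩ Elena: 14:45-15:40, 16:10-19:10.
Beatriz ∩ Vanya ∩ Quinn ∩ Elena ∩ Pablo: 15:25-15:40, 16:10-19:10.
The longest is 16:10-19:10 at 180 minutes.

180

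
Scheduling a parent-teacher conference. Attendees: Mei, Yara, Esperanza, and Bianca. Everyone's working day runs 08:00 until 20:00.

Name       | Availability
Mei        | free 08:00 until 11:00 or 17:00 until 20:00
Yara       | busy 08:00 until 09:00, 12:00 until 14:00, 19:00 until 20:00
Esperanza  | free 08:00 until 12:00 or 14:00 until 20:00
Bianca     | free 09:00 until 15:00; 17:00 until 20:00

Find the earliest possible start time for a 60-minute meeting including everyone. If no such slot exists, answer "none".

Mei free: 08:00-11:00, 17:00-20:00.
Yara free: 09:00-12:00, 14:00-19:00 (invert busy blocks within the working day).
Esperanza free: 08:00-12:00, 14:00-20:00.
Bianca free: 09:00-15:00, 17:00-20:00.
Mei ∩ Yara: 09:00-11:00, 17:00-19:00.
Mei ∩ Yara ∩ Esperanza: 09:00-11:00, 17:00-19:00.
Mei ∩ Yara ∩ Esperanza ∩ Bianca: 09:00-11:00, 17:00-19:00.
The first common window of at least 60 minutes is 09:00-11:00, so the earliest start is 09:00.

09:00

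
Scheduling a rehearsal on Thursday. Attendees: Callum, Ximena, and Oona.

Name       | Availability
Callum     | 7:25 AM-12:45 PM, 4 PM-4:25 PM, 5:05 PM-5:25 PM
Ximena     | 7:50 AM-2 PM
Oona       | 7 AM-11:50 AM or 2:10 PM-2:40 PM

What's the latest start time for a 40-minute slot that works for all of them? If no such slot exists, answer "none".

Callum ∩ Ximena: 07:50-12:45.
Callum ∩ Ximena ∩ Oona: 07:50-11:50.
The last common window of at least 40 minutes is 07:50-11:50; a 40-minute meeting can start as late as 11:10 and still end by 11:50.

11:10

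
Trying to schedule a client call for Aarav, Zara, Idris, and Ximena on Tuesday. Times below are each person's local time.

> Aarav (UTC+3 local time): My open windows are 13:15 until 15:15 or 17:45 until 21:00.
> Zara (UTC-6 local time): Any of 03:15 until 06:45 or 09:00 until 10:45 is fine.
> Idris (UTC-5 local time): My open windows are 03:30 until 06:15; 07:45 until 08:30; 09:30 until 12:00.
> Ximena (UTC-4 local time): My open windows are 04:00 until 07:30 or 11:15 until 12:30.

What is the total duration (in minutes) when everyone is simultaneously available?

135

Aarav in UTC: 10:15-12:15, 14:45-18:00 (subtract 3h to convert from UTC+3).
Zara in UTC: 09:15-12:45, 15:00-16:45 (add 6h to convert from UTC-6).
Idris in UTC: 08:30-11:15, 12:45-13:30, 14:30-17:00 (add 5h to convert from UTC-5).
Ximena in UTC: 08:00-11:30, 15:15-16:30 (add 4h to convert from UTC-4).
Aarav ∩ Zara: 10:15-12:15, 15:00-16:45.
Aarav ∩ Zara ∩ Idris: 10:15-11:15, 15:00-16:45.
Aarav ∩ Zara ∩ Idris ∩ Ximena: 10:15-11:15, 15:15-16:30.
Those are the intersection windows.
Summing the common windows: 60 + 75 = 135 minutes.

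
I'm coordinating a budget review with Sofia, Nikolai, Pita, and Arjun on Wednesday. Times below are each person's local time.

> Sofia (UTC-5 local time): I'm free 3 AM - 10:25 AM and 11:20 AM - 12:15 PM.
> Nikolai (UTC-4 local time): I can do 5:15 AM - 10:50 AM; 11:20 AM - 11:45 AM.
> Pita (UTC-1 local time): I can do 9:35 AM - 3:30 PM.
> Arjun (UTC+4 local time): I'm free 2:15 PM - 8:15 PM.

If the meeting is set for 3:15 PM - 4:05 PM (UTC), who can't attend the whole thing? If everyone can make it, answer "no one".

Sofia in UTC: 08:00-15:25, 16:20-17:15 (add 5h to convert from UTC-5).
Nikolai in UTC: 09:15-14:50, 15:20-15:45 (add 4h to convert from UTC-4).
Pita in UTC: 10:35-16:30 (add 1h to convert from UTC-1).
Arjun in UTC: 10:15-16:15 (subtract 4h to convert from UTC+4).
Sofia: not fully free for 15:15-16:05. Nikolai: not fully free for 15:15-16:05. Pita: free for 15:15-16:05. Arjun: free for 15:15-16:05.

Nikolai, Sofia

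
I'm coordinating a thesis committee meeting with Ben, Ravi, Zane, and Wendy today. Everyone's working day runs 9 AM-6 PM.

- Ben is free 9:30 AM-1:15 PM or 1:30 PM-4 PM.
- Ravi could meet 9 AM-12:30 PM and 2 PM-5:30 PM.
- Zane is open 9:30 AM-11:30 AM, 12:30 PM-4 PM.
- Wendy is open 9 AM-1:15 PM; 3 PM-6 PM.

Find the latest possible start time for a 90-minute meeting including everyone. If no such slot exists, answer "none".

10:00

Ben ∩ Ravi: 09:30-12:30, 14:00-16:00.
Ben ∩ Ravi ∩ Zane: 09:30-11:30, 14:00-16:00.
Ben ∩ Ravi ∩ Zane ∩ Wendy: 09:30-11:30, 15:00-16:00.
The last common window of at least 90 minutes is 09:30-11:30; a 90-minute meeting can start as late as 10:00 and still end by 11:30.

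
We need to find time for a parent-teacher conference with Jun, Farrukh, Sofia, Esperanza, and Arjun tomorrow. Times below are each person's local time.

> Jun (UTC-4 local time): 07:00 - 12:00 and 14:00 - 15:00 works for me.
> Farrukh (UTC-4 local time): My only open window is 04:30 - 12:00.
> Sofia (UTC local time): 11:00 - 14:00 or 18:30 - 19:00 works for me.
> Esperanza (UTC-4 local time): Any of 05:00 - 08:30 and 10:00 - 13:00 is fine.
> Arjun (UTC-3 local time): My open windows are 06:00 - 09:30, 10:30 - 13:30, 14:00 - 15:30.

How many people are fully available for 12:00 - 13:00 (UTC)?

Jun in UTC: 11:00-16:00, 18:00-19:00 (add 4h to convert from UTC-4).
Farrukh in UTC: 08:30-16:00 (add 4h to convert from UTC-4).
Sofia in UTC: 11:00-14:00, 18:30-19:00.
Esperanza in UTC: 09:00-12:30, 14:00-17:00 (add 4h to convert from UTC-4).
Arjun in UTC: 09:00-12:30, 13:30-16:30, 17:00-18:30 (add 3h to convert from UTC-3).
Jun, Farrukh, and Sofia can make the full 12:00-13:00 slot — that's 3.

3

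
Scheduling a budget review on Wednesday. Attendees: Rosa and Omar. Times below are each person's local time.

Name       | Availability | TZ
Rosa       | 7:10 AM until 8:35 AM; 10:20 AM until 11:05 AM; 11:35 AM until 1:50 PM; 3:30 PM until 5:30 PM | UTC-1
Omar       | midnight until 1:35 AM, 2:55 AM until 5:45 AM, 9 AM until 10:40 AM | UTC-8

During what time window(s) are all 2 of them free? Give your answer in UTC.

Rosa in UTC: 08:10-09:35, 11:20-12:05, 12:35-14:50, 16:30-18:30 (add 1h to convert from UTC-1).
Omar in UTC: 08:00-09:35, 10:55-13:45, 17:00-18:40 (add 8h to convert from UTC-8).
Rosa ∩ Omar: 08:10-09:35, 11:20-12:05, 12:35-13:45, 17:00-18:30.
Those are the intersection windows.

08:10-09:35, 11:20-12:05, 12:35-13:45, 17:00-18:30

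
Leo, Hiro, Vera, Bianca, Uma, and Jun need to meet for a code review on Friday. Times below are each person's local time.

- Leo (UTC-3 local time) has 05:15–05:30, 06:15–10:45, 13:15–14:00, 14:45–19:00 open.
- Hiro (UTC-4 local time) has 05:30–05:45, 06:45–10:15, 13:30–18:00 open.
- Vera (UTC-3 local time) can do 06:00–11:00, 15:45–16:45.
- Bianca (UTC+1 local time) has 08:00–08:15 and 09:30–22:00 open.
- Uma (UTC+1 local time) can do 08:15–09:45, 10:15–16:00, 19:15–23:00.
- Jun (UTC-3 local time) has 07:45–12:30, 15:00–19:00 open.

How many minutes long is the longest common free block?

Leo in UTC: 08:15-08:30, 09:15-13:45, 16:15-17:00, 17:45-22:00 (add 3h to convert from UTC-3).
Hiro in UTC: 09:30-09:45, 10:45-14:15, 17:30-22:00 (add 4h to convert from UTC-4).
Vera in UTC: 09:00-14:00, 18:45-19:45 (add 3h to convert from UTC-3).
Bianca in UTC: 07:00-07:15, 08:30-21:00 (subtract 1h to convert from UTC+1).
Uma in UTC: 07:15-08:45, 09:15-15:00, 18:15-22:00 (subtract 1h to convert from UTC+1).
Jun in UTC: 10:45-15:30, 18:00-22:00 (add 3h to convert from UTC-3).
Leo ∩ Hiro: 09:30-09:45, 10:45-13:45, 17:45-22:00.
Leo ∩ Hiro ∩ Vera: 09:30-09:45, 10:45-13:45, 18:45-19:45.
Leo ∩ Hiro ∩ Vera ∩ Bianca: 09:30-09:45, 10:45-13:45, 18:45-19:45.
Leo ∩ Hiro ∩ Vera ∩ Bianca ∩ Uma: 09:30-09:45, 10:45-13:45, 18:45-19:45.
Leo ∩ Hiro ∩ Vera ∩ Bianca ∩ Uma ∩ Jun: 10:45-13:45, 18:45-19:45.
The longest is 10:45-13:45 at 180 minutes.

180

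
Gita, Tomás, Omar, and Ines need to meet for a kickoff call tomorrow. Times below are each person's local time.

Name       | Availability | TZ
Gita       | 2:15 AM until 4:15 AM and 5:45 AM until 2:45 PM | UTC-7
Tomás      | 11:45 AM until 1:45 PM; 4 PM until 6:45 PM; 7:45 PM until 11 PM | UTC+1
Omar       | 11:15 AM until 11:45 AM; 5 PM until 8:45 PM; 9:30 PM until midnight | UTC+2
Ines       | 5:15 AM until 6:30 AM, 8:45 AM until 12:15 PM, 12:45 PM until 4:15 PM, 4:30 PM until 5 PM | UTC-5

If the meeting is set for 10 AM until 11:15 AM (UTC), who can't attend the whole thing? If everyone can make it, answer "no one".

Gita in UTC: 09:15-11:15, 12:45-21:45 (add 7h to convert from UTC-7).
Tomás in UTC: 10:45-12:45, 15:00-17:45, 18:45-22:00 (subtract 1h to convert from UTC+1).
Omar in UTC: 09:15-09:45, 15:00-18:45, 19:30-22:00 (subtract 2h to convert from UTC+2).
Ines in UTC: 10:15-11:30, 13:45-17:15, 17:45-21:15, 21:30-22:00 (add 5h to convert from UTC-5).
Gita: free for 10:00-11:15. Tomás: not fully free for 10:00-11:15. Omar: not fully free for 10:00-11:15. Ines: not fully free for 10:00-11:15.

Ines, Omar, Tomás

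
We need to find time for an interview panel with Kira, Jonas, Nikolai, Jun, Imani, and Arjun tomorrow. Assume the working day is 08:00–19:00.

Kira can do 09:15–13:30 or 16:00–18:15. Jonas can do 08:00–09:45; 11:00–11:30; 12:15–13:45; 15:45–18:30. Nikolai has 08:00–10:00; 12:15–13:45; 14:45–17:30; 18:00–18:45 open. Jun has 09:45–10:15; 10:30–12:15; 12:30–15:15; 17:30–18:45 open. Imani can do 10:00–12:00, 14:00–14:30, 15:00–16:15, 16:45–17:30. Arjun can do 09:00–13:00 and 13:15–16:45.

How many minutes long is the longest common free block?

0

Kira ∩ Jonas: 09:15-09:45, 11:00-11:30, 12:15-13:30, 16:00-18:15.
Kira ∩ Jonas ∩ Nikolai: 09:15-09:45, 12:15-13:30, 16:00-17:30, 18:00-18:15.
Kira ∩ Jonas ∩ Nikolai ∩ Jun: 12:30-13:30, 18:00-18:15.
Kira ∩ Jonas ∩ Nikolai ∩ Jun ∩ Imani: ∅.
Kira ∩ Jonas ∩ Nikolai ∩ Jun ∩ Imani ∩ Arjun: ∅.
There is no time when everyone is free.
No common window exists, so the longest block is 0 minutes.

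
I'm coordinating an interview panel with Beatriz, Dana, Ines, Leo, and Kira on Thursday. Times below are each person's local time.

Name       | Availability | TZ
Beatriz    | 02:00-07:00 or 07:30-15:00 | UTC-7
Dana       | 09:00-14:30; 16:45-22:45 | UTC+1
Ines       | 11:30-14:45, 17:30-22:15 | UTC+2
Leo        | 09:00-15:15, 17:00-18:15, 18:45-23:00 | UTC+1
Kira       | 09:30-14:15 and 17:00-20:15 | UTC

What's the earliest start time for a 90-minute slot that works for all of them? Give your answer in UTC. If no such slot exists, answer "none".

09:30

Beatriz in UTC: 09:00-14:00, 14:30-22:00 (add 7h to convert from UTC-7).
Dana in UTC: 08:00-13:30, 15:45-21:45 (subtract 1h to convert from UTC+1).
Ines in UTC: 09:30-12:45, 15:30-20:15 (subtract 2h to convert from UTC+2).
Leo in UTC: 08:00-14:15, 16:00-17:15, 17:45-22:00 (subtract 1h to convert from UTC+1).
Kira in UTC: 09:30-14:15, 17:00-20:15.
Beatriz ∩ Dana: 09:00-13:30, 15:45-21:45.
Beatriz ∩ Dana ∩ Ines: 09:30-12:45, 15:45-20:15.
Beatriz ∩ Dana ∩ Ines ∩ Leo: 09:30-12:45, 16:00-17:15, 17:45-20:15.
Beatriz ∩ Dana ∩ Ines ∩ Leo ∩ Kira: 09:30-12:45, 17:00-17:15, 17:45-20:15.
Those are the intersection windows.
The first common window of at least 90 minutes is 09:30-12:45, so the earliest start is 09:30.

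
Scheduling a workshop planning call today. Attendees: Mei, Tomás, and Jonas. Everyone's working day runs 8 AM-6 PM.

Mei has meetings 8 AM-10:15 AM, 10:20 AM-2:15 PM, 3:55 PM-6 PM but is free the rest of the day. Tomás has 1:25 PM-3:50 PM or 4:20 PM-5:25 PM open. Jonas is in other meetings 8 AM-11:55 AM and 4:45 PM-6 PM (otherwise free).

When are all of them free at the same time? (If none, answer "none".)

Mei free: 10:15-10:20, 14:15-15:55 (invert busy blocks within the working day).
Tomás free: 13:25-15:50, 16:20-17:25.
Jonas free: 11:55-16:45 (invert busy blocks within the working day).
Mei ∩ Tomás: 14:15-15:50.
Mei ∩ Tomás ∩ Jonas: 14:15-15:50.

14:15-15:50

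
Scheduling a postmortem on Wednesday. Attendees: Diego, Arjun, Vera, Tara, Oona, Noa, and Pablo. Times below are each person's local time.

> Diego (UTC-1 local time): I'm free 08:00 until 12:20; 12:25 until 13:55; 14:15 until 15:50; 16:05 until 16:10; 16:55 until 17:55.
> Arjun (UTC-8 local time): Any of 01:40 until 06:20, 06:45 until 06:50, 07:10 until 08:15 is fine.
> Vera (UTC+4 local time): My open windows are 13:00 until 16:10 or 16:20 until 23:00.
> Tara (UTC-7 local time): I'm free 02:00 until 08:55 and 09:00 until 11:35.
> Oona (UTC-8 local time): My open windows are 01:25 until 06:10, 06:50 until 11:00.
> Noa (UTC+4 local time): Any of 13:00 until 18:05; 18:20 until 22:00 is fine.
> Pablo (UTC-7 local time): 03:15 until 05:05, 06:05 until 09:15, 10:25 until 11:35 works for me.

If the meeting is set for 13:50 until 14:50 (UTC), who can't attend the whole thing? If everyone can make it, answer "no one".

Diego in UTC: 09:00-13:20, 13:25-14:55, 15:15-16:50, 17:05-17:10, 17:55-18:55 (add 1h to convert from UTC-1).
Arjun in UTC: 09:40-14:20, 14:45-14:50, 15:10-16:15 (add 8h to convert from UTC-8).
Vera in UTC: 09:00-12:10, 12:20-19:00 (subtract 4h to convert from UTC+4).
Tara in UTC: 09:00-15:55, 16:00-18:35 (add 7h to convert from UTC-7).
Oona in UTC: 09:25-14:10, 14:50-19:00 (add 8h to convert from UTC-8).
Noa in UTC: 09:00-14:05, 14:20-18:00 (subtract 4h to convert from UTC+4).
Pablo in UTC: 10:15-12:05, 13:05-16:15, 17:25-18:35 (add 7h to convert from UTC-7).
Diego: free for 13:50-14:50. Arjun: not fully free for 13:50-14:50. Vera: free for 13:50-14:50. Tara: free for 13:50-14:50. Oona: not fully free for 13:50-14:50. Noa: not fully free for 13:50-14:50. Pablo: free for 13:50-14:50.

Arjun, Noa, Oona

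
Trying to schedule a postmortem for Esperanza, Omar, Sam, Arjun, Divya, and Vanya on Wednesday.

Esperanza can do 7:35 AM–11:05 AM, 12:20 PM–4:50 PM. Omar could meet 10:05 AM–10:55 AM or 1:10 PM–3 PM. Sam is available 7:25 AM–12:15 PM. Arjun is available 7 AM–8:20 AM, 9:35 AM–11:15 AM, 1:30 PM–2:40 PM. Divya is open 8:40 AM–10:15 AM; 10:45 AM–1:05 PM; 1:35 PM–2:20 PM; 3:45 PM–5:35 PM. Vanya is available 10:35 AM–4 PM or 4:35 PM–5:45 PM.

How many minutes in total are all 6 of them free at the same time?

Esperanza ∩ Omar: 10:05-10:55, 13:10-15:00.
Esperanza ∩ Omar ∩ Sam: 10:05-10:55.
Esperanza ∩ Omar ∩ Sam ∩ Arjun: 10:05-10:55.
Esperanza ∩ Omar ∩ Sam ∩ Arjun ∩ Divya: 10:05-10:15, 10:45-10:55.
Esperanza ∩ Omar ∩ Sam ∩ Arjun ∩ Divya ∩ Vanya: 10:45-10:55.
So the common availability across everyone is 10:45-10:55.
That's a single block of 10 minutes.

10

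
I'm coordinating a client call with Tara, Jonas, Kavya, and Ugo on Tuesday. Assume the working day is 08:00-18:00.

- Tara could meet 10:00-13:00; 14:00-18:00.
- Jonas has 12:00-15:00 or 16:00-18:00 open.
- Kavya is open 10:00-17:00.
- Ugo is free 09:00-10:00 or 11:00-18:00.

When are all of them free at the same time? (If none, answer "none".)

Tara ∩ Jonas: 12:00-13:00, 14:00-15:00, 16:00-18:00.
Tara ∩ Jonas ∩ Kavya: 12:00-13:00, 14:00-15:00, 16:00-17:00.
Tara ∩ Jonas ∩ Kavya ∩ Ugo: 12:00-13:00, 14:00-15:00, 16:00-17:00.

12:00-13:00, 14:00-15:00, 16:00-17:00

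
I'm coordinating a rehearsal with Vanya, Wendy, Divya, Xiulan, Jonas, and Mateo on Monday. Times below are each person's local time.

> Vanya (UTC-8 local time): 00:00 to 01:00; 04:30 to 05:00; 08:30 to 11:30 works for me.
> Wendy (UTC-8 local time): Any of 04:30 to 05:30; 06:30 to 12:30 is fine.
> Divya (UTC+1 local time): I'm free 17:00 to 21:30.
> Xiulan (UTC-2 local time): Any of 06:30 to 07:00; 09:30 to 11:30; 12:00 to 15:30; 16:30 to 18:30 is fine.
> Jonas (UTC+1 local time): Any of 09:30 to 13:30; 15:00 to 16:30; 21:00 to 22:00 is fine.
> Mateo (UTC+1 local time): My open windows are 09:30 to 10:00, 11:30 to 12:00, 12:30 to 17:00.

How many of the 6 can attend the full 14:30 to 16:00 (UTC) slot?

Vanya in UTC: 08:00-09:00, 12:30-13:00, 16:30-19:30 (add 8h to convert from UTC-8).
Wendy in UTC: 12:30-13:30, 14:30-20:30 (add 8h to convert from UTC-8).
Divya in UTC: 16:00-20:30 (subtract 1h to convert from UTC+1).
Xiulan in UTC: 08:30-09:00, 11:30-13:30, 14:00-17:30, 18:30-20:30 (add 2h to convert from UTC-2).
Jonas in UTC: 08:30-12:30, 14:00-15:30, 20:00-21:00 (subtract 1h to convert from UTC+1).
Mateo in UTC: 08:30-09:00, 10:30-11:00, 11:30-16:00 (subtract 1h to convert from UTC+1).
Wendy, Xiulan, and Mateo can make the full 14:30-16:00 slot — that's 3.

3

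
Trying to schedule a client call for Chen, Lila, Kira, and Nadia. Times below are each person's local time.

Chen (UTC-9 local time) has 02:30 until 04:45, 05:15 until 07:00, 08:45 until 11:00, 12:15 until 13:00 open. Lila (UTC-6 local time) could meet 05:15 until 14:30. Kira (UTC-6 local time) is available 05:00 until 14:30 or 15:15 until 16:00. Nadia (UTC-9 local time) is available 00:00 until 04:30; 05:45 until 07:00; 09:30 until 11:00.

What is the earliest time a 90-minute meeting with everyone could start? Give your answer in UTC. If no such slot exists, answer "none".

Chen in UTC: 11:30-13:45, 14:15-16:00, 17:45-20:00, 21:15-22:00 (add 9h to convert from UTC-9).
Lila in UTC: 11:15-20:30 (add 6h to convert from UTC-6).
Kira in UTC: 11:00-20:30, 21:15-22:00 (add 6h to convert from UTC-6).
Nadia in UTC: 09:00-13:30, 14:45-16:00, 18:30-20:00 (add 9h to convert from UTC-9).
Chen ∩ Lila: 11:30-13:45, 14:15-16:00, 17:45-20:00.
Chen ∩ Lila ∩ Kira: 11:30-13:45, 14:15-16:00, 17:45-20:00.
Chen ∩ Lila ∩ Kira ∩ Nadia: 11:30-13:30, 14:45-16:00, 18:30-20:00.
The first common window of at least 90 minutes is 11:30-13:30, so the earliest start is 11:30.

11:30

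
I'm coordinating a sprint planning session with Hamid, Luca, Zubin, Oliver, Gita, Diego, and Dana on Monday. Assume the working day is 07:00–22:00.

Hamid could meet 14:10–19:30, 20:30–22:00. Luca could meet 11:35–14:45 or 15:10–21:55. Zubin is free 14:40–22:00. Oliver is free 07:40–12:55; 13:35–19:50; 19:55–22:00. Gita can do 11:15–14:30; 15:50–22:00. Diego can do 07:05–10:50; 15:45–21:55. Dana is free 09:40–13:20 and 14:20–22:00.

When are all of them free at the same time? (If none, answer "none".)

15:50-19:30, 20:30-21:55

Hamid ∩ Luca: 14:10-14:45, 15:10-19:30, 20:30-21:55.
Hamid ∩ Luca ∩ Zubin: 14:40-14:45, 15:10-19:30, 20:30-21:55.
Hamid ∩ Luca ∩ Zubin ∩ Oliver: 14:40-14:45, 15:10-19:30, 20:30-21:55.
Hamid ∩ Luca ∩ Zubin ∩ Oliver ∩ Gita: 15:50-19:30, 20:30-21:55.
Hamid ∩ Luca ∩ Zubin ∩ Oliver ∩ Gita ∩ Diego: 15:50-19:30, 20:30-21:55.
Hamid ∩ Luca ∩ Zubin ∩ Oliver ∩ Gita ∩ Diego ∩ Dana: 15:50-19:30, 20:30-21:55.
So the common availability across everyone is 15:50-19:30, 20:30-21:55.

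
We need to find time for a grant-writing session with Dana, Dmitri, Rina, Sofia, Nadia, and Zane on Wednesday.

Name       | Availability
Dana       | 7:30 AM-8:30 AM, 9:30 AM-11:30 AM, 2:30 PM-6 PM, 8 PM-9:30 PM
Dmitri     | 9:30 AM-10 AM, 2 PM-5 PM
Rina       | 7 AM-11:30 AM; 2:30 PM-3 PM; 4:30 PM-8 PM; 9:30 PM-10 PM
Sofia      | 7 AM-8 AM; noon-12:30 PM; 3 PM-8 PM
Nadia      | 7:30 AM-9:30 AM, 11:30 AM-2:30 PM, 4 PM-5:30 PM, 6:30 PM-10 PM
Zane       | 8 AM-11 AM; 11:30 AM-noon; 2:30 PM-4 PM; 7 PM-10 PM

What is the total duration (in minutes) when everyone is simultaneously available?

0

Dana ∩ Dmitri: 09:30-10:00, 14:30-17:00.
Dana ∩ Dmitri ∩ Rina: 09:30-10:00, 14:30-15:00, 16:30-17:00.
Dana ∩ Dmitri ∩ Rina ∩ Sofia: 16:30-17:00.
Dana ∩ Dmitri ∩ Rina ∩ Sofia ∩ Nadia: 16:30-17:00.
Dana ∩ Dmitri ∩ Rina ∩ Sofia ∩ Nadia ∩ Zane: ∅.
There is no time when everyone is free.
There is no common window, so the total is 0 minutes.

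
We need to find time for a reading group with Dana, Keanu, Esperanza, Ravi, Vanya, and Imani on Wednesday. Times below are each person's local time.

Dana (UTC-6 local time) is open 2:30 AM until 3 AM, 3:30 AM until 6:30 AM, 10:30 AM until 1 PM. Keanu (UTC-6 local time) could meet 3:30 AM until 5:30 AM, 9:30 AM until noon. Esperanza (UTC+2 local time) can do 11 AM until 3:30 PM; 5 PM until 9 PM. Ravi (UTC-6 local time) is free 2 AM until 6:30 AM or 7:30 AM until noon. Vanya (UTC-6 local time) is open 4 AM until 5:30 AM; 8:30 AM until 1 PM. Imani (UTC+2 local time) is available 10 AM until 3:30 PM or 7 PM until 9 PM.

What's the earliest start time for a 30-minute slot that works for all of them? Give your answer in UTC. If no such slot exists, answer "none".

Dana in UTC: 08:30-09:00, 09:30-12:30, 16:30-19:00 (add 6h to convert from UTC-6).
Keanu in UTC: 09:30-11:30, 15:30-18:00 (add 6h to convert from UTC-6).
Esperanza in UTC: 09:00-13:30, 15:00-19:00 (subtract 2h to convert from UTC+2).
Ravi in UTC: 08:00-12:30, 13:30-18:00 (add 6h to convert from UTC-6).
Vanya in UTC: 10:00-11:30, 14:30-19:00 (add 6h to convert from UTC-6).
Imani in UTC: 08:00-13:30, 17:00-19:00 (subtract 2h to convert from UTC+2).
Dana ∩ Keanu: 09:30-11:30, 16:30-18:00.
Dana ∩ Keanu ∩ Esperanza: 09:30-11:30, 16:30-18:00.
Dana ∩ Keanu ∩ Esperanza ∩ Ravi: 09:30-11:30, 16:30-18:00.
Dana ∩ Keanu ∩ Esperanza ∩ Ravi ∩ Vanya: 10:00-11:30, 16:30-18:00.
Dana ∩ Keanu ∩ Esperanza ∩ Ravi ∩ Vanya ∩ Imani: 10:00-11:30, 17:00-18:00.
The first common window of at least 30 minutes is 10:00-11:30, so the earliest start is 10:00.

10:00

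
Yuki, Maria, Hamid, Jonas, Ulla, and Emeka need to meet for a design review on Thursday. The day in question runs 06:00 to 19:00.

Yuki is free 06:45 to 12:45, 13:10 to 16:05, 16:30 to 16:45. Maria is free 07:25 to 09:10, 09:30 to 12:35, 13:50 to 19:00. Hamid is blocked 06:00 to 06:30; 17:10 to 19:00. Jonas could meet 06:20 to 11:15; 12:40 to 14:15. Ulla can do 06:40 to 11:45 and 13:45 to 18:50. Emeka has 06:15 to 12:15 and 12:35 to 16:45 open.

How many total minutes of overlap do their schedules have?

235

Yuki free: 06:45-12:45, 13:10-16:05, 16:30-16:45.
Maria free: 07:25-09:10, 09:30-12:35, 13:50-19:00.
Hamid free: 06:30-17:10 (invert busy blocks within the working day).
Jonas free: 06:20-11:15, 12:40-14:15.
Ulla free: 06:40-11:45, 13:45-18:50.
Emeka free: 06:15-12:15, 12:35-16:45.
Yuki ∩ Maria: 07:25-09:10, 09:30-12:35, 13:50-16:05, 16:30-16:45.
Yuki ∩ Maria ∩ Hamid: 07:25-09:10, 09:30-12:35, 13:50-16:05, 16:30-16:45.
Yuki ∩ Maria ∩ Hamid ∩ Jonas: 07:25-09:10, 09:30-11:15, 13:50-14:15.
Yuki ∩ Maria ∩ Hamid ∩ Jonas ∩ Ulla: 07:25-09:10, 09:30-11:15, 13:50-14:15.
Yuki ∩ Maria ∩ Hamid ∩ Jonas ∩ Ulla ∩ Emeka: 07:25-09:10, 09:30-11:15, 13:50-14:15.
Summing the common windows: 105 + 105 + 25 = 235 minutes.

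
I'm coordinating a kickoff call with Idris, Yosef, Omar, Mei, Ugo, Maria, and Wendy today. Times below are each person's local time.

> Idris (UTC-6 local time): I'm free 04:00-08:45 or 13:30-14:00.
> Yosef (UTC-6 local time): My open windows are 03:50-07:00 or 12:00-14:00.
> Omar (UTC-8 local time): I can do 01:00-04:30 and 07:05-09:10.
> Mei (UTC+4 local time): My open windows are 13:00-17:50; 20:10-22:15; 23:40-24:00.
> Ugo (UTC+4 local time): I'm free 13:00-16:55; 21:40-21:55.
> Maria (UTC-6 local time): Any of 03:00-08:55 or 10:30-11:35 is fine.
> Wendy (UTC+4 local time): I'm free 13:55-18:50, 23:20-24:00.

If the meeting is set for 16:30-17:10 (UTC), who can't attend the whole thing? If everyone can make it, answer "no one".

Idris, Ugo, Wendy, Yosef

Idris in UTC: 10:00-14:45, 19:30-20:00 (add 6h to convert from UTC-6).
Yosef in UTC: 09:50-13:00, 18:00-20:00 (add 6h to convert from UTC-6).
Omar in UTC: 09:00-12:30, 15:05-17:10 (add 8h to convert from UTC-8).
Mei in UTC: 09:00-13:50, 16:10-18:15, 19:40-20:00 (subtract 4h to convert from UTC+4).
Ugo in UTC: 09:00-12:55, 17:40-17:55 (subtract 4h to convert from UTC+4).
Maria in UTC: 09:00-14:55, 16:30-17:35 (add 6h to convert from UTC-6).
Wendy in UTC: 09:55-14:50, 19:20-20:00 (subtract 4h to convert from UTC+4).
Idris: not fully free for 16:30-17:10. Yosef: not fully free for 16:30-17:10. Omar: free for 16:30-17:10. Mei: free for 16:30-17:10. Ugo: not fully free for 16:30-17:10. Maria: free for 16:30-17:10. Wendy: not fully free for 16:30-17:10.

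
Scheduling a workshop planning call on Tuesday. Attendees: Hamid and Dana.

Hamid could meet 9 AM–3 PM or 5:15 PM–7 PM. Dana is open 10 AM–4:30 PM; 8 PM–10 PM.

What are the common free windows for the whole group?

10:00-15:00

Hamid ∩ Dana: 10:00-15:00.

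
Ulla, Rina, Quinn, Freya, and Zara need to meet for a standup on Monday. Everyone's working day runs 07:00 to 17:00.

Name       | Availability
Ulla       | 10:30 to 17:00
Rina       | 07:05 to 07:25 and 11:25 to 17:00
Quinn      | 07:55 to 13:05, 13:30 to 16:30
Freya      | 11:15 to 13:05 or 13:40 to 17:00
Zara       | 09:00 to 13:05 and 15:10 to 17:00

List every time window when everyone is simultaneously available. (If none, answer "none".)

11:25-13:05, 15:10-16:30

Ulla ∩ Rina: 11:25-17:00.
Ulla ∩ Rina ∩ Quinn: 11:25-13:05, 13:30-16:30.
Ulla ∩ Rina ∩ Quinn ∩ Freya: 11:25-13:05, 13:40-16:30.
Ulla ∩ Rina ∩ Quinn ∩ Freya ∩ Zara: 11:25-13:05, 15:10-16:30.
Those are the intersection windows.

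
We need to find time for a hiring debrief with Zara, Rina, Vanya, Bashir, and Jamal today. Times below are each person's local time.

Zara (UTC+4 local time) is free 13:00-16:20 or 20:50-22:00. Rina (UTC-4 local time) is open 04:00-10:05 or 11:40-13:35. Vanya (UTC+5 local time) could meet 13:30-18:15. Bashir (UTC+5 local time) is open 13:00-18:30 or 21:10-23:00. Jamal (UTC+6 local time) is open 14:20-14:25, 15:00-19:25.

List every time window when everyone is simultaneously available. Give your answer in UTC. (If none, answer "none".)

09:00-12:20

Zara in UTC: 09:00-12:20, 16:50-18:00 (subtract 4h to convert from UTC+4).
Rina in UTC: 08:00-14:05, 15:40-17:35 (add 4h to convert from UTC-4).
Vanya in UTC: 08:30-13:15 (subtract 5h to convert from UTC+5).
Bashir in UTC: 08:00-13:30, 16:10-18:00 (subtract 5h to convert from UTC+5).
Jamal in UTC: 08:20-08:25, 09:00-13:25 (subtract 6h to convert from UTC+6).
Zara ∩ Rina: 09:00-12:20, 16:50-17:35.
Zara ∩ Rina ∩ Vanya: 09:00-12:20.
Zara ∩ Rina ∩ Vanya ∩ Bashir: 09:00-12:20.
Zara ∩ Rina ∩ Vanya ∩ Bashir ∩ Jamal: 09:00-12:20.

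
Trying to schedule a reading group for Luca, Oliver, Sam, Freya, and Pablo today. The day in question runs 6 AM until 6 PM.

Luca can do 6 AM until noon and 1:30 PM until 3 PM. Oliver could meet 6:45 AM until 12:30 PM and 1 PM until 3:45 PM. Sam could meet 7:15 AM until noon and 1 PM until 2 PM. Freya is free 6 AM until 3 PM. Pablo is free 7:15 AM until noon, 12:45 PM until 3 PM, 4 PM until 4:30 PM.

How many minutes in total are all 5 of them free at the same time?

Luca ∩ Oliver: 06:45-12:00, 13:30-15:00.
Luca ∩ Oliver ∩ Sam: 07:15-12:00, 13:30-14:00.
Luca ∩ Oliver ∩ Sam ∩ Freya: 07:15-12:00, 13:30-14:00.
Luca ∩ Oliver ∩ Sam ∩ Freya ∩ Pablo: 07:15-12:00, 13:30-14:00.
Summing the common windows: 285 + 30 = 315 minutes.

315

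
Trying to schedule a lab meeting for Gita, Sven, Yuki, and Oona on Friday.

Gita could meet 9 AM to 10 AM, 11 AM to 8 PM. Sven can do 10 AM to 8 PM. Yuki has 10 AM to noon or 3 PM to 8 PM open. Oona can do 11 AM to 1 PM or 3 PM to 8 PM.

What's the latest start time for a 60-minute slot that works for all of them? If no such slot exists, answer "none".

19:00

Gita ∩ Sven: 11:00-20:00.
Gita ∩ Sven ∩ Yuki: 11:00-12:00, 15:00-20:00.
Gita ∩ Sven ∩ Yuki ∩ Oona: 11:00-12:00, 15:00-20:00.
The last common window of at least 60 minutes is 15:00-20:00; a 60-minute meeting can start as late as 19:00 and still end by 20:00.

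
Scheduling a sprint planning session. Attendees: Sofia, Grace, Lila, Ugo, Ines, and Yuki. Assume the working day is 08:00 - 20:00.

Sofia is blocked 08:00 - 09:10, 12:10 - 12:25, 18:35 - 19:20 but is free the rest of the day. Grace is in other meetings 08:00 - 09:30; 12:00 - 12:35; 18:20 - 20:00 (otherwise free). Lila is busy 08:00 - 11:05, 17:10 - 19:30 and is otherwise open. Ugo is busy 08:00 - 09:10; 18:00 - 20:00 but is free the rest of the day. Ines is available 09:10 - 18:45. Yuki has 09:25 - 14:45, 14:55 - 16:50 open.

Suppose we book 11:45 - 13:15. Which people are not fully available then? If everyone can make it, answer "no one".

Grace, Sofia

Sofia free: 09:10-12:10, 12:25-18:35, 19:20-20:00 (invert busy blocks within the working day).
Grace free: 09:30-12:00, 12:35-18:20 (invert busy blocks within the working day).
Lila free: 11:05-17:10, 19:30-20:00 (invert busy blocks within the working day).
Ugo free: 09:10-18:00 (invert busy blocks within the working day).
Ines free: 09:10-18:45.
Yuki free: 09:25-14:45, 14:55-16:50.
Sofia: not fully free for 11:45-13:15. Grace: not fully free for 11:45-13:15. Lila: free for 11:45-13:15. Ugo: free for 11:45-13:15. Ines: free for 11:45-13:15. Yuki: free for 11:45-13:15.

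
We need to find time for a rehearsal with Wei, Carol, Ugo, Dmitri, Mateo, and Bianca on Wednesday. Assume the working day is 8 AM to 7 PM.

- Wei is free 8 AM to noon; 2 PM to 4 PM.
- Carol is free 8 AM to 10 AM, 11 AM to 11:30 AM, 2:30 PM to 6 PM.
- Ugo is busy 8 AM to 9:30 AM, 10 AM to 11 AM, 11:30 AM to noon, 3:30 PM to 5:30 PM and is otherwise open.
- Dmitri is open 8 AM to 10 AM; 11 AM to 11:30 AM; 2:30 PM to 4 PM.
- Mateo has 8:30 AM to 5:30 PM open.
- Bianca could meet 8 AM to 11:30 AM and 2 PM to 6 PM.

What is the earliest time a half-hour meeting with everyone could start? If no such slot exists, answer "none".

09:30

Wei free: 08:00-12:00, 14:00-16:00.
Carol free: 08:00-10:00, 11:00-11:30, 14:30-18:00.
Ugo free: 09:30-10:00, 11:00-11:30, 12:00-15:30, 17:30-19:00 (invert busy blocks within the working day).
Dmitri free: 08:00-10:00, 11:00-11:30, 14:30-16:00.
Mateo free: 08:30-17:30.
Bianca free: 08:00-11:30, 14:00-18:00.
Wei ∩ Carol: 08:00-10:00, 11:00-11:30, 14:30-16:00.
Wei ∩ Carol ∩ Ugo: 09:30-10:00, 11:00-11:30, 14:30-15:30.
Wei ∩ Carol ∩ Ugo ∩ Dmitri: 09:30-10:00, 11:00-11:30, 14:30-15:30.
Wei ∩ Carol ∩ Ugo ∩ Dmitri ∩ Mateo: 09:30-10:00, 11:00-11:30, 14:30-15:30.
Wei ∩ Carol ∩ Ugo ∩ Dmitri ∩ Mateo ∩ Bianca: 09:30-10:00, 11:00-11:30, 14:30-15:30.
Those are the intersection windows.
The first common window of at least 30 minutes is 09:30-10:00, so the earliest start is 09:30.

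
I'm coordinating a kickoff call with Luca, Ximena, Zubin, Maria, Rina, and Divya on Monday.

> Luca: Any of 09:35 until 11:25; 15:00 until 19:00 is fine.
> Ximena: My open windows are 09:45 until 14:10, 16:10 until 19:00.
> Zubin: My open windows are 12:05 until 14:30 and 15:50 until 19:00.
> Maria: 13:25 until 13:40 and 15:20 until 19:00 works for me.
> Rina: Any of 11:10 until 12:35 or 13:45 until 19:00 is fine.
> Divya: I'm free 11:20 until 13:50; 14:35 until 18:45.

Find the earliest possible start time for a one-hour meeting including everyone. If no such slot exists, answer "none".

16:10

Luca ∩ Ximena: 09:45-11:25, 16:10-19:00.
Luca ∩ Ximena ∩ Zubin: 16:10-19:00.
Luca ∩ Ximena ∩ Zubin ∩ Maria: 16:10-19:00.
Luca ∩ Ximena ∩ Zubin ∩ Maria ∩ Rina: 16:10-19:00.
Luca ∩ Ximena ∩ Zubin ∩ Maria ∩ Rina ∩ Divya: 16:10-18:45.
The first common window of at least 60 minutes is 16:10-18:45, so the earliest start is 16:10.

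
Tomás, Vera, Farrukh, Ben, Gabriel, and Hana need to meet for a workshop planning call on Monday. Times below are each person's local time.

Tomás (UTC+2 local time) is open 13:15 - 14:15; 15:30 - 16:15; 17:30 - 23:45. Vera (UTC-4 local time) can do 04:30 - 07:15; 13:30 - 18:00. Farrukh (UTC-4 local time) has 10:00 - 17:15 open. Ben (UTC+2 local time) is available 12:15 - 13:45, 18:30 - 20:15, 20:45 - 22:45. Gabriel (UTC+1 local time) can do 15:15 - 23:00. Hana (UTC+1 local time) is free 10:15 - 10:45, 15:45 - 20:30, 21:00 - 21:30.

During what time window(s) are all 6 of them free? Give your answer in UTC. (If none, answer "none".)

17:30-18:15, 18:45-19:30, 20:00-20:30

Tomás in UTC: 11:15-12:15, 13:30-14:15, 15:30-21:45 (subtract 2h to convert from UTC+2).
Vera in UTC: 08:30-11:15, 17:30-22:00 (add 4h to convert from UTC-4).
Farrukh in UTC: 14:00-21:15 (add 4h to convert from UTC-4).
Ben in UTC: 10:15-11:45, 16:30-18:15, 18:45-20:45 (subtract 2h to convert from UTC+2).
Gabriel in UTC: 14:15-22:00 (subtract 1h to convert from UTC+1).
Hana in UTC: 09:15-09:45, 14:45-19:30, 20:00-20:30 (subtract 1h to convert from UTC+1).
Tomás ∩ Vera: 17:30-21:45.
Tomás ∩ Vera ∩ Farrukh: 17:30-21:15.
Tomás ∩ Vera ∩ Farrukh ∩ Ben: 17:30-18:15, 18:45-20:45.
Tomás ∩ Vera ∩ Farrukh ∩ Ben ∩ Gabriel: 17:30-18:15, 18:45-20:45.
Tomás ∩ Vera ∩ Farrukh ∩ Ben ∩ Gabriel ∩ Hana: 17:30-18:15, 18:45-19:30, 20:00-20:30.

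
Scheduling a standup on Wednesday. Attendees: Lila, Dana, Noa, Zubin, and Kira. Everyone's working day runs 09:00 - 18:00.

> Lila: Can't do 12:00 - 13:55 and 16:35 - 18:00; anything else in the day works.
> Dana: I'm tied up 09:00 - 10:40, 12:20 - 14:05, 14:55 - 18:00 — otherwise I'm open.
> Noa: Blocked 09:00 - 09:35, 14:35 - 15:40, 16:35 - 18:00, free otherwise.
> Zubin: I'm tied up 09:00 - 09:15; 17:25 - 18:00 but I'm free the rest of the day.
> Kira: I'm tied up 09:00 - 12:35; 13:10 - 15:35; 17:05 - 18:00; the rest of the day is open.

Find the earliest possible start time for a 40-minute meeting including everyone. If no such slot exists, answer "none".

none

Lila free: 09:00-12:00, 13:55-16:35 (invert busy blocks within the working day).
Dana free: 10:40-12:20, 14:05-14:55 (invert busy blocks within the working day).
Noa free: 09:35-14:35, 15:40-16:35 (invert busy blocks within the working day).
Zubin free: 09:15-17:25 (invert busy blocks within the working day).
Kira free: 12:35-13:10, 15:35-17:05 (invert busy blocks within the working day).
Lila ∩ Dana: 10:40-12:00, 14:05-14:55.
Lila ∩ Dana ∩ Noa: 10:40-12:00, 14:05-14:35.
Lila ∩ Dana ∩ Noa ∩ Zubin: 10:40-12:00, 14:05-14:35.
Lila ∩ Dana ∩ Noa ∩ Zubin ∩ Kira: ∅.
There is no time when everyone is free.
No common window is at least 40 minutes long.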